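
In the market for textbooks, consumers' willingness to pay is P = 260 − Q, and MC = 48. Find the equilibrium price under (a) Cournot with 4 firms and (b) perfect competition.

In a 4-firm Cournot equilibrium, symmetry and the first-order condition give q = (260 − 48)/(5) = 42.4. So Q = 169.6 and P = 90.4.
Competitive firms price at marginal cost: P = 48, giving Q = 212.

Cournot: P = 90.4; Competition: P = 48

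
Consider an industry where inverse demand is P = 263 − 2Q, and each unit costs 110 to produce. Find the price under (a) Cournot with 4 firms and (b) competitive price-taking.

Cournot: P = 140.6; Competition: P = 110

Cournot with 4 identical firms: the symmetric best-response condition is 263 − 10q = 110. Each firm produces q = 15.3, total output Q = 61.2, price P = 140.6.
Competitive firms price at marginal cost: P = 110, giving Q = 76.5.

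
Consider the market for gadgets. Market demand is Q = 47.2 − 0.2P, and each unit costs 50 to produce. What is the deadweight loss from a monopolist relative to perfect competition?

DWL = 864.9

Inverting demand: P = 236 − 5Q.
Perfect competition: P = MC = 50, so 236 − 5Q = 50 and Q = 37.2.
The monopolist equates marginal revenue to marginal cost: 236 − 10Q = 50, so Q = 18.6. From demand, P = 143.
DWL is the triangle between Q = 18.6 and Q = 37.2: ½·(37.2 − 18.6)·(143 − 50) = 864.9.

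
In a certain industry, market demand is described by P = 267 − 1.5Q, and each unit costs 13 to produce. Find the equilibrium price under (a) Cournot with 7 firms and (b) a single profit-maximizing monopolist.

Cournot with 7 identical firms: the symmetric best-response condition is 267 − 12q = 13. Each firm produces q = 127/6, total output Q = 889/6, price P = 44.75.
Monopoly sets MR = MC: 267 − 3Q = 13 ⇒ Q = 254/3, P = 267 − 1.5·254/3 = 140.

Cournot: P = 44.75; Monopoly: P = 140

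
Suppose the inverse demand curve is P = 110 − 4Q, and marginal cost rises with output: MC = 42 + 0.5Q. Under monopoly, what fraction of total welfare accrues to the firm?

PS/TS = 0.68

A monopolist chooses Q where MR = MC. MR = 110 − 8Q; setting this equal to 42 + 0.5Q gives Q = 8 and P = 78.
CS = ½·(110 − 78)·8 = 128.
PS = P·Q − VC(Q) = 78·8 − (42·8 + ½·0.5·8²) = 272.
Share captured = PS/TS = 272/400 = 0.68.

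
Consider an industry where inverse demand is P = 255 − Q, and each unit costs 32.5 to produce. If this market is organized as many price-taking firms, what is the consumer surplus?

CS = 24753.125

Competitive firms price at marginal cost: P = 32.5, giving Q = 222.5.
CS = ½·(255 − 32.5)·222.5 = 24753.125.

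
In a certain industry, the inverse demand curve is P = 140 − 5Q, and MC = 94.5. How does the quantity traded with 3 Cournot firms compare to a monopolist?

With 3 symmetric Cournot firms, each firm's FOC gives 140 − 20q = 94.5, so q = 2.275, Q = 3·2.275 = 6.825, and P = 105.875.
The monopolist equates marginal revenue to marginal cost: 140 − 10Q = 94.5, so Q = 4.55. From demand, P = 117.25.

Cournot: Q = 6.825; Monopoly: Q = 4.55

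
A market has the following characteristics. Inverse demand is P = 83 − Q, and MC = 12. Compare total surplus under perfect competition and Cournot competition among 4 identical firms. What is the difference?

TS falls by 100.82

Under competition P = MC = 12, so Q = (83 − 12)/1 = 71.
CS = ½·(83 − 12)·71 = 2520.5; PS = (12 − 12)·71 = 0; TS = 2520.5.
In a 4-firm Cournot equilibrium, symmetry and the first-order condition give q = (83 − 12)/(5) = 14.2. So Q = 56.8 and P = 26.2.
CS = ½·(83 − 26.2)·56.8 = 1613.12; PS = (26.2 − 12)·56.8 = 806.56; TS = 2419.68.
Change in total surplus: 2419.68 − 2520.5 = −100.82.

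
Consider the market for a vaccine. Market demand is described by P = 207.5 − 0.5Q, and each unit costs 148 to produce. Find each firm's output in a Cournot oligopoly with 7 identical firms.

Cournot with 7 identical firms: the symmetric best-response condition is 207.5 − 4q = 148. Each firm produces q = 14.875, total output Q = 104.125, price P = 2487/16.

q_i = 14.875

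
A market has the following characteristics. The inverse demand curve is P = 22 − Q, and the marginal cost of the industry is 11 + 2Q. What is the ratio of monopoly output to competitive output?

A monopolist chooses Q where MR = MC. MR = 22 − 2Q; setting this equal to 11 + 2Q gives Q = 2.75 and P = 19.25.
Under competition P = MC: 22 − Q = 11 + 2Q ⇒ Q = 11/3, P = 55/3.
Ratio Q_m/Q_c = 2.75/(11/3) = 0.75.

Q_m/Q_c = 0.75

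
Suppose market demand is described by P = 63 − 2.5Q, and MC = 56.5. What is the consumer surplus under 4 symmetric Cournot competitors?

CS = 5.408

In a 4-firm Cournot equilibrium, symmetry and the first-order condition give q = (63 − 56.5)/(12.5) = 0.52. So Q = 2.08 and P = 57.8.
CS = ½·(63 − 57.8)·2.08 = 5.408.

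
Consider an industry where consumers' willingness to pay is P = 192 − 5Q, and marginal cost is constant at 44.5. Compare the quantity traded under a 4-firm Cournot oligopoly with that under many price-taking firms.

With 4 symmetric Cournot firms, each firm's FOC gives 192 − 25q = 44.5, so q = 5.9, Q = 4·5.9 = 23.6, and P = 74.
Competitive firms price at marginal cost: P = 44.5, giving Q = 29.5.

Cournot: Q = 23.6; Competition: Q = 29.5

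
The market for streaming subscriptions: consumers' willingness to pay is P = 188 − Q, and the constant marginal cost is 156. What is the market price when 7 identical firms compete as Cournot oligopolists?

P = 160

Cournot with 7 identical firms: the symmetric best-response condition is 188 − 8q = 156. Each firm produces q = 4, total output Q = 28, price P = 160.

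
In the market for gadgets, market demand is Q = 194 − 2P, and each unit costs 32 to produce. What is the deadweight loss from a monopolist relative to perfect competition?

DWL = 1056.25

Inverting demand: P = 97 − 0.5Q.
Competitive firms price at marginal cost: P = 32, giving Q = 130.
The monopolist equates marginal revenue to marginal cost: 97 − Q = 32, so Q = 65. From demand, P = 64.5.
DWL is the triangle between Q = 65 and Q = 130: ½·(130 − 65)·(64.5 − 32) = 1056.25.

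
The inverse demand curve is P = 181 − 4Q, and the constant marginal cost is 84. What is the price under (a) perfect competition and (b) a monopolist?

Competition: P = 84; Monopoly: P = 132.5

Competitive firms price at marginal cost: P = 84, giving Q = 24.25.
A monopolist chooses Q where MR = MC. MR = 181 − 8Q; setting this equal to 84 gives Q = 12.125 and P = 132.5.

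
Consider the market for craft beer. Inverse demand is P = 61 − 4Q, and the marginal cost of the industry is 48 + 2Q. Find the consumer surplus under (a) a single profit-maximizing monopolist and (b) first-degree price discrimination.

Monopoly: CS = 3.38; Perfect PD: CS = 0

A monopolist chooses Q where MR = MC. MR = 61 − 8Q; setting this equal to 48 + 2Q gives Q = 1.3 and P = 55.8.
CS = ½·(61 − 55.8)·1.3 = 3.38.
A perfectly discriminating monopolist sells every unit with P(Q) ≥ MC(Q), so output equals the competitive quantity Q = 13/6. Each buyer pays their reservation price, so CS = 0 and the firm captures all surplus.
CS = 0.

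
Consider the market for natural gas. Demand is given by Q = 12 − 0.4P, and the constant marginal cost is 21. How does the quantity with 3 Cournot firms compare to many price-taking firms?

Cournot: Q = 2.7; Competition: Q = 3.6

Inverting demand: P = 30 − 2.5Q.
In a 3-firm Cournot equilibrium, symmetry and the first-order condition give q = (30 − 21)/(10) = 0.9. So Q = 2.7 and P = 23.25.
Under competition P = MC = 21, so Q = (30 − 21)/2.5 = 3.6.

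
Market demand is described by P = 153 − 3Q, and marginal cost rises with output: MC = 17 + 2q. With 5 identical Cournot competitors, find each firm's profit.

π_i = 184.96

Cournot with 5 identical firms: the symmetric best-response condition is 153 − 18q = 17 + 2q. Each firm produces q = 6.8, total output Q = 34, price P = 51.
Each firm's profit = 51·6.8 − (17·6.8 + ½·2·6.8²) = 184.96.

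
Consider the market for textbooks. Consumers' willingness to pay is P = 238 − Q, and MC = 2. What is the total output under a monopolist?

A monopolist chooses Q where MR = MC. MR = 238 − 2Q; setting this equal to 2 gives Q = 118 and P = 120.

Q = 118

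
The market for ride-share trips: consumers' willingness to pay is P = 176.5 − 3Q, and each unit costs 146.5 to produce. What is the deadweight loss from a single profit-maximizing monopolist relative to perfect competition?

Competitive firms price at marginal cost: P = 146.5, giving Q = 10.
Monopoly sets MR = MC: 176.5 − 6Q = 146.5 ⇒ Q = 5, P = 176.5 − 3·5 = 161.5.
DWL is the triangle between Q = 5 and Q = 10: ½·(10 − 5)·(161.5 − 146.5) = 37.5.

DWL = 37.5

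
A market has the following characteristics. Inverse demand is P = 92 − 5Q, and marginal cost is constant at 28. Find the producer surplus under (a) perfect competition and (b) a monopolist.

Perfect competition: P = MC = 28, so 92 − 5Q = 28 and Q = 12.8.
PS = (28 − 28)·12.8 = 0.
A monopolist chooses Q where MR = MC. MR = 92 − 10Q; setting this equal to 28 gives Q = 6.4 and P = 60.
PS = (60 − 28)·6.4 = 204.8.

Competition: PS = 0; Monopoly: PS = 204.8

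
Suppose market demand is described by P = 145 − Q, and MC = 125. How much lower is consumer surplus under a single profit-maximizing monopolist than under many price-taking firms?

Consumer surplus falls by 150

Competitive firms price at marginal cost: P = 125, giving Q = 20.
CS = ½·(145 − 125)·20 = 200.
The monopolist equates marginal revenue to marginal cost: 145 − 2Q = 125, so Q = 10. From demand, P = 135.
CS = ½·(145 − 135)·10 = 50.
Change in consumer surplus: 50 − 200 = −150.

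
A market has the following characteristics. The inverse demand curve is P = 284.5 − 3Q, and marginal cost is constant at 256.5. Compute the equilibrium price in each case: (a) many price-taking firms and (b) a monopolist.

Competition: P = 256.5; Monopoly: P = 270.5

Under competition P = MC = 256.5, so Q = (284.5 − 256.5)/3 = 28/3.
The monopolist equates marginal revenue to marginal cost: 284.5 − 6Q = 256.5, so Q = 14/3. From demand, P = 270.5.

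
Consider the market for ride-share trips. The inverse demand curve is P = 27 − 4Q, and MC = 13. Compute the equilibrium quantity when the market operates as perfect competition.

Q = 3.5

Perfect competition: P = MC = 13, so 27 − 4Q = 13 and Q = 3.5.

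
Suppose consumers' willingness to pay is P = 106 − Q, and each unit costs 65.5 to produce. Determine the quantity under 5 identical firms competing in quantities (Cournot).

Cournot with 5 identical firms: the symmetric best-response condition is 106 − 6q = 65.5. Each firm produces q = 6.75, total output Q = 33.75, price P = 72.25.

Q = 33.75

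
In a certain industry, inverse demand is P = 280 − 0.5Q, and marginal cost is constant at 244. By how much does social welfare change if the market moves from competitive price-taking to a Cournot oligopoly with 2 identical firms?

Under competition P = MC = 244, so Q = (280 − 244)/0.5 = 72.
CS = ½·(280 − 244)·72 = 1296; PS = (244 − 244)·72 = 0; TS = 1296.
In a 2-firm Cournot equilibrium, symmetry and the first-order condition give q = (280 − 244)/(1.5) = 24. So Q = 48 and P = 256.
CS = ½·(280 − 256)·48 = 576; PS = (256 − 244)·48 = 576; TS = 1152.
Change in social welfare: 1152 − 1296 = −144.

TS falls by 144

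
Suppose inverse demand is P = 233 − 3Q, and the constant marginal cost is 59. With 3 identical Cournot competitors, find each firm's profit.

In a 3-firm Cournot equilibrium, symmetry and the first-order condition give q = (233 − 59)/(12) = 14.5. So Q = 43.5 and P = 102.5.
Each firm's profit = (102.5 − 59)·14.5 = 630.75.

π_i = 630.75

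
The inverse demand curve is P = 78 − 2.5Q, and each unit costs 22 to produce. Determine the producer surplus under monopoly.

Monopoly sets MR = MC: 78 − 5Q = 22 ⇒ Q = 11.2, P = 78 − 2.5·11.2 = 50.
PS = (50 − 22)·11.2 = 313.6.

PS = 313.6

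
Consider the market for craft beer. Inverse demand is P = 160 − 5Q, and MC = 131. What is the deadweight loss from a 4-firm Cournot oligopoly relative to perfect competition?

Competitive firms price at marginal cost: P = 131, giving Q = 5.8.
With 4 symmetric Cournot firms, each firm's FOC gives 160 − 25q = 131, so q = 1.16, Q = 4·1.16 = 4.64, and P = 136.8.
DWL is the triangle between Q = 4.64 and Q = 5.8: ½·(5.8 − 4.64)·(136.8 − 131) = 3.364.

DWL = 3.364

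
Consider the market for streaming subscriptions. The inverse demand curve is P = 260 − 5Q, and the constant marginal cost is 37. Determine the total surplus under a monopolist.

Monopoly sets MR = MC: 260 − 10Q = 37 ⇒ Q = 22.3, P = 260 − 5·22.3 = 148.5.
CS = ½·(260 − 148.5)·22.3 = 1243.225; PS = (148.5 − 37)·22.3 = 2486.45; TS = 3729.675.

TS = 3729.675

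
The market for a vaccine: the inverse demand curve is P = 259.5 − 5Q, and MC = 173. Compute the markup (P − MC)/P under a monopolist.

The monopolist equates marginal revenue to marginal cost: 259.5 − 10Q = 173, so Q = 8.65. From demand, P = 216.25.
Lerner index = (P − MC)/P = (216.25 − 173)/216.25 = 0.2.

Lerner index = 0.2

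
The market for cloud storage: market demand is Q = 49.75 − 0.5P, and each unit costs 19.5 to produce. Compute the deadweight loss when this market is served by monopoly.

DWL = 400

Inverting demand: P = 99.5 − 2Q.
Under competition P = MC = 19.5, so Q = (99.5 − 19.5)/2 = 40.
The monopolist equates marginal revenue to marginal cost: 99.5 − 4Q = 19.5, so Q = 20. From demand, P = 59.5.
DWL is the triangle between Q = 20 and Q = 40: ½·(40 − 20)·(59.5 − 19.5) = 400.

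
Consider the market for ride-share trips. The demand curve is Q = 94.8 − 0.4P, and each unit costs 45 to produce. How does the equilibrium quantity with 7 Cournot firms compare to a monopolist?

Inverting demand: P = 237 − 2.5Q.
Cournot with 7 identical firms: the symmetric best-response condition is 237 − 20q = 45. Each firm produces q = 9.6, total output Q = 67.2, price P = 69.
A monopolist chooses Q where MR = MC. MR = 237 − 5Q; setting this equal to 45 gives Q = 38.4 and P = 141.

Cournot: Q = 67.2; Monopoly: Q = 38.4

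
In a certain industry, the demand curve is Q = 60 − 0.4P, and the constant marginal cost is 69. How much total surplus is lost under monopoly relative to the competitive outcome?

DWL = 328.05

Inverting demand: P = 150 − 2.5Q.
Competitive firms price at marginal cost: P = 69, giving Q = 32.4.
Monopoly sets MR = MC: 150 − 5Q = 69 ⇒ Q = 16.2, P = 150 − 2.5·16.2 = 109.5.
DWL is the triangle between Q = 16.2 and Q = 32.4: ½·(32.4 − 16.2)·(109.5 − 69) = 328.05.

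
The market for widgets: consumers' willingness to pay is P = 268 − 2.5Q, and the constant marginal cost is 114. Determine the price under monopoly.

The monopolist equates marginal revenue to marginal cost: 268 − 5Q = 114, so Q = 30.8. From demand, P = 191.

P = 191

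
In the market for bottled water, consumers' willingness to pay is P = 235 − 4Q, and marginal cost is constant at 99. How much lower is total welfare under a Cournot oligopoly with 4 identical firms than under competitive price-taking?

Competitive firms price at marginal cost: P = 99, giving Q = 34.
CS = ½·(235 − 99)·34 = 2312; PS = (99 − 99)·34 = 0; TS = 2312.
With 4 symmetric Cournot firms, each firm's FOC gives 235 − 20q = 99, so q = 6.8, Q = 4·6.8 = 27.2, and P = 126.2.
CS = ½·(235 − 126.2)·27.2 = 1479.68; PS = (126.2 − 99)·27.2 = 739.84; TS = 2219.52.
Change in total welfare: 2219.52 − 2312 = −92.48.

TS falls by 92.48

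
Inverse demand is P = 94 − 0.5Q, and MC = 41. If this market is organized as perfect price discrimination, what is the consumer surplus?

CS = 0

With perfect price discrimination, output is the efficient level Q = 106 (where demand meets MC), but every buyer pays their willingness to pay: CS = 0 and PS = total surplus.
CS = 0.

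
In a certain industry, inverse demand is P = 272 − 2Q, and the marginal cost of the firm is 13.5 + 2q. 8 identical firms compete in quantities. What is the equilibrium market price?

In a 8-firm Cournot equilibrium, symmetry and the first-order condition give q = (272 − 13.5)/(20) = 12.925. So Q = 103.4 and P = 65.2.

P = 65.2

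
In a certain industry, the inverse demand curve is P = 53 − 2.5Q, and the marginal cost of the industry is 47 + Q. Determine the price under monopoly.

P = 50.5

Monopoly sets MR = MC: 53 − 5Q = 47 + Q ⇒ Q = 1, P = 53 − 2.5·1 = 50.5.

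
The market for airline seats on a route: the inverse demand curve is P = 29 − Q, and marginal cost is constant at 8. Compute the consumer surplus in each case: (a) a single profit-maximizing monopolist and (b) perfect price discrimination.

The monopolist equates marginal revenue to marginal cost: 29 − 2Q = 8, so Q = 10.5. From demand, P = 18.5.
CS = ½·(29 − 18.5)·10.5 = 55.125.
A perfectly discriminating monopolist sells every unit with P(Q) ≥ MC(Q), so output equals the competitive quantity Q = 21. Each buyer pays their reservation price, so CS = 0 and the firm captures all surplus.
CS = 0.

Monopoly: CS = 55.125; Perfect PD: CS = 0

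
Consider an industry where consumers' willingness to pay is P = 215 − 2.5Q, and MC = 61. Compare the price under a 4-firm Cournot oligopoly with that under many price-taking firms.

Cournot: P = 91.8; Competition: P = 61

Cournot with 4 identical firms: the symmetric best-response condition is 215 − 12.5q = 61. Each firm produces q = 12.32, total output Q = 49.28, price P = 91.8.
Competitive firms price at marginal cost: P = 61, giving Q = 61.6.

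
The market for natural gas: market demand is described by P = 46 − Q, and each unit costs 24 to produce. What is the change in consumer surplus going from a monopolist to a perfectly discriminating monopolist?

A monopolist chooses Q where MR = MC. MR = 46 − 2Q; setting this equal to 24 gives Q = 11 and P = 35.
CS = ½·(46 − 35)·11 = 60.5.
Under first-degree price discrimination the firm charges each unit its demand price and produces up to where P = MC, i.e. Q = 22. Consumer surplus is zero; producer surplus equals total surplus.
CS = 0.
Change in consumer surplus: 0 − 60.5 = −60.5.

CS falls by 60.5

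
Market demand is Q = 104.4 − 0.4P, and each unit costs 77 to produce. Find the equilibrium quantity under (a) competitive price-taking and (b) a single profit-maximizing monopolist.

Inverting demand: P = 261 − 2.5Q.
Perfect competition: P = MC = 77, so 261 − 2.5Q = 77 and Q = 73.6.
A monopolist chooses Q where MR = MC. MR = 261 − 5Q; setting this equal to 77 gives Q = 36.8 and P = 169.

Competition: Q = 73.6; Monopoly: Q = 36.8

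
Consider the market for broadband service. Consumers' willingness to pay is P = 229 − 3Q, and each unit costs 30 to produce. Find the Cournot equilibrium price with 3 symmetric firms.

P = 79.75

With 3 symmetric Cournot firms, each firm's FOC gives 229 − 12q = 30, so q = 199/12, Q = 3·199/12 = 49.75, and P = 79.75.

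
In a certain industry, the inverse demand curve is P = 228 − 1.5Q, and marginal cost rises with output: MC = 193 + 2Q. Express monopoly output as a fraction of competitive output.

A monopolist chooses Q where MR = MC. MR = 228 − 3Q; setting this equal to 193 + 2Q gives Q = 7 and P = 217.5.
Competitive equilibrium sets price equal to marginal cost: 228 − 1.5Q = 193 + 2Q, so Q = 10 and P = 213.
Ratio Q_m/Q_c = 7/10 = 0.7.

Q_m/Q_c = 0.7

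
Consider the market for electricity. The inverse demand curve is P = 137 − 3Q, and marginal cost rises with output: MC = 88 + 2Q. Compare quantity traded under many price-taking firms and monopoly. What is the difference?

Quantity traded falls by 3.675

Under competition P = MC: 137 − 3Q = 88 + 2Q ⇒ Q = 9.8, P = 107.6.
A monopolist chooses Q where MR = MC. MR = 137 − 6Q; setting this equal to 88 + 2Q gives Q = 6.125 and P = 118.625.
Change in quantity traded: 6.125 − 9.8 = −3.675.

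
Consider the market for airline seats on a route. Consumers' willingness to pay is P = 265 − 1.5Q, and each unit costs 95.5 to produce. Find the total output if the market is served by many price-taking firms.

Q = 113

Competitive firms price at marginal cost: P = 95.5, giving Q = 113.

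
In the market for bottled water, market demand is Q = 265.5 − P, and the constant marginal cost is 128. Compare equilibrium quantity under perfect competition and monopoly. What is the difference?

Inverting demand: P = 265.5 − Q.
Perfect competition: P = MC = 128, so 265.5 − Q = 128 and Q = 137.5.
Monopoly sets MR = MC: 265.5 − 2Q = 128 ⇒ Q = 68.75, P = 265.5 − 68.75 = 196.75.
Change in equilibrium quantity: 68.75 − 137.5 = −68.75.

Equilibrium quantity falls by 68.75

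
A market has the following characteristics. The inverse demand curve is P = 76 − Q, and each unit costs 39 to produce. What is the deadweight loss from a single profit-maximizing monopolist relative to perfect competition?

Under competition P = MC = 39, so Q = (76 − 39)/1 = 37.
A monopolist chooses Q where MR = MC. MR = 76 − 2Q; setting this equal to 39 gives Q = 18.5 and P = 57.5.
DWL is the triangle between Q = 18.5 and Q = 37: ½·(37 − 18.5)·(57.5 − 39) = 171.125.

DWL = 171.125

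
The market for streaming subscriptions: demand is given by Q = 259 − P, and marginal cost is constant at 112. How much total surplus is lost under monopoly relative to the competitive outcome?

DWL = 2701.125

Inverting demand: P = 259 − Q.
Competitive firms price at marginal cost: P = 112, giving Q = 147.
The monopolist equates marginal revenue to marginal cost: 259 − 2Q = 112, so Q = 73.5. From demand, P = 185.5.
DWL is the triangle between Q = 73.5 and Q = 147: ½·(147 − 73.5)·(185.5 − 112) = 2701.125.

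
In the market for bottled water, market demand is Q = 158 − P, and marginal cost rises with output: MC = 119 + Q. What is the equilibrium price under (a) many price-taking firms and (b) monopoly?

Competition: P = 138.5; Monopoly: P = 145

Inverting demand: P = 158 − Q.
Under competition P = MC: 158 − Q = 119 + Q ⇒ Q = 19.5, P = 138.5.
Monopoly sets MR = MC: 158 − 2Q = 119 + Q ⇒ Q = 13, P = 158 − 13 = 145.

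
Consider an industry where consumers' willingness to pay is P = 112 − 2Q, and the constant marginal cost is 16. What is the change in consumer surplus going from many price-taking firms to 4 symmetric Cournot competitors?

Consumer surplus falls by 829.44

Under competition P = MC = 16, so Q = (112 − 16)/2 = 48.
CS = ½·(112 − 16)·48 = 2304.
Cournot with 4 identical firms: the symmetric best-response condition is 112 − 10q = 16. Each firm produces q = 9.6, total output Q = 38.4, price P = 35.2.
CS = ½·(112 − 35.2)·38.4 = 1474.56.
Change in consumer surplus: 1474.56 − 2304 = −829.44.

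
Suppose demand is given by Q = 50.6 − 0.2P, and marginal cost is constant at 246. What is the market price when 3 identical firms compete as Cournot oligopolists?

P = 247.75

Inverting demand: P = 253 − 5Q.
With 3 symmetric Cournot firms, each firm's FOC gives 253 − 20q = 246, so q = 0.35, Q = 3·0.35 = 1.05, and P = 247.75.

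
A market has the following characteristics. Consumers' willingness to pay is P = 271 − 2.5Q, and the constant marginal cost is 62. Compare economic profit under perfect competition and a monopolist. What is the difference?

Under competition P = MC = 62, so Q = (271 − 62)/2.5 = 83.6.
Profit = (62 − 62)·83.6 = 0.
The monopolist equates marginal revenue to marginal cost: 271 − 5Q = 62, so Q = 41.8. From demand, P = 166.5.
Profit = (166.5 − 62)·41.8 = 4368.1.
Change in economic profit: 4368.1 − 0 = 4368.1.

π rises by 4368.1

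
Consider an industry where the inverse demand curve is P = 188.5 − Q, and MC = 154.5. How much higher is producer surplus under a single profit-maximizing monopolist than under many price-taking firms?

PS rises by 289

Competitive firms price at marginal cost: P = 154.5, giving Q = 34.
PS = (154.5 − 154.5)·34 = 0.
The monopolist equates marginal revenue to marginal cost: 188.5 − 2Q = 154.5, so Q = 17. From demand, P = 171.5.
PS = (171.5 − 154.5)·17 = 289.
Change in producer surplus: 289 − 0 = 289.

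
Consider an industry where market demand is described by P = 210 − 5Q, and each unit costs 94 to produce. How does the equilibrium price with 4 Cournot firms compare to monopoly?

In a 4-firm Cournot equilibrium, symmetry and the first-order condition give q = (210 − 94)/(25) = 4.64. So Q = 18.56 and P = 117.2.
A monopolist chooses Q where MR = MC. MR = 210 − 10Q; setting this equal to 94 gives Q = 11.6 and P = 152.

Cournot: P = 117.2; Monopoly: P = 152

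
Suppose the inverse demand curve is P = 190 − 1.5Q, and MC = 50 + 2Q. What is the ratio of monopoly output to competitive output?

Q_m/Q_c = 0.7

The monopolist equates marginal revenue to marginal cost: 190 − 3Q = 50 + 2Q, so Q = 28. From demand, P = 148.
Competitive equilibrium sets price equal to marginal cost: 190 − 1.5Q = 50 + 2Q, so Q = 40 and P = 130.
Ratio Q_m/Q_c = 28/40 = 0.7.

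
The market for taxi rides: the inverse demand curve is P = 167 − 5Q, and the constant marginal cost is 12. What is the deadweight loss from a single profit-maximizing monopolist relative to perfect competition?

DWL = 600.625

Competitive firms price at marginal cost: P = 12, giving Q = 31.
The monopolist equates marginal revenue to marginal cost: 167 − 10Q = 12, so Q = 15.5. From demand, P = 89.5.
DWL is the triangle between Q = 15.5 and Q = 31: ½·(31 − 15.5)·(89.5 − 12) = 600.625.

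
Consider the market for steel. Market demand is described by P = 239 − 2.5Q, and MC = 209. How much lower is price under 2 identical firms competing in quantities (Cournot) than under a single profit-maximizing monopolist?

Monopoly sets MR = MC: 239 − 5Q = 209 ⇒ Q = 6, P = 239 − 2.5·6 = 224.
In a 2-firm Cournot equilibrium, symmetry and the first-order condition give q = (239 − 209)/(7.5) = 4. So Q = 8 and P = 219.
Change in price: 219 − 224 = −5.

P falls by 5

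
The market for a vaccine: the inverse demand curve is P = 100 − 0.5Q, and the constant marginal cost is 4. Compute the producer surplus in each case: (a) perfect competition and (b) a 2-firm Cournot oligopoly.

Under competition P = MC = 4, so Q = (100 − 4)/0.5 = 192.
PS = (4 − 4)·192 = 0.
Cournot with 2 identical firms: the symmetric best-response condition is 100 − 1.5q = 4. Each firm produces q = 64, total output Q = 128, price P = 36.
PS = (36 − 4)·128 = 4096.

Competition: PS = 0; Cournot: PS = 4096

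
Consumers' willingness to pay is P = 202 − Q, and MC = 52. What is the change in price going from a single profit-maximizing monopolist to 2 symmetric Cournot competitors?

Price falls by 25

Monopoly sets MR = MC: 202 − 2Q = 52 ⇒ Q = 75, P = 202 − 75 = 127.
With 2 symmetric Cournot firms, each firm's FOC gives 202 − 3q = 52, so q = 50, Q = 2·50 = 100, and P = 102.
Change in price: 102 − 127 = −25.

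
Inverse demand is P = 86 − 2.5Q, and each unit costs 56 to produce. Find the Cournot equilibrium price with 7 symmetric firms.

In a 7-firm Cournot equilibrium, symmetry and the first-order condition give q = (86 − 56)/(20) = 1.5. So Q = 10.5 and P = 59.75.

P = 59.75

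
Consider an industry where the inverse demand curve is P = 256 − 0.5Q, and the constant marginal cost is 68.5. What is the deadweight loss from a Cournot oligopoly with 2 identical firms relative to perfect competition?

DWL = 3906.25

Competitive firms price at marginal cost: P = 68.5, giving Q = 375.
In a 2-firm Cournot equilibrium, symmetry and the first-order condition give q = (256 − 68.5)/(1.5) = 125. So Q = 250 and P = 131.
DWL is the triangle between Q = 250 and Q = 375: ½·(375 − 250)·(131 − 68.5) = 3906.25.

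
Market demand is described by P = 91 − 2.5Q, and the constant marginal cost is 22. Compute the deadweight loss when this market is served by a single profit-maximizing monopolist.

Under competition P = MC = 22, so Q = (91 − 22)/2.5 = 27.6.
The monopolist equates marginal revenue to marginal cost: 91 − 5Q = 22, so Q = 13.8. From demand, P = 56.5.
DWL is the triangle between Q = 13.8 and Q = 27.6: ½·(27.6 − 13.8)·(56.5 − 22) = 238.05.

DWL = 238.05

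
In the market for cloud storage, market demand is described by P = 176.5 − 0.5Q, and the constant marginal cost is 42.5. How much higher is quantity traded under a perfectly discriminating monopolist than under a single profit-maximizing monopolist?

A monopolist chooses Q where MR = MC. MR = 176.5 − Q; setting this equal to 42.5 gives Q = 134 and P = 109.5.
Under first-degree price discrimination the firm charges each unit its demand price and produces up to where P = MC, i.e. Q = 268. Consumer surplus is zero; producer surplus equals total surplus.
Change in quantity traded: 268 − 134 = 134.

Q rises by 134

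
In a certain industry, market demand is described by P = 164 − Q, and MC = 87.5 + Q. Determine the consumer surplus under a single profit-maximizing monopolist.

CS = 325.125

The monopolist equates marginal revenue to marginal cost: 164 − 2Q = 87.5 + Q, so Q = 25.5. From demand, P = 138.5.
CS = ½·(164 − 138.5)·25.5 = 325.125.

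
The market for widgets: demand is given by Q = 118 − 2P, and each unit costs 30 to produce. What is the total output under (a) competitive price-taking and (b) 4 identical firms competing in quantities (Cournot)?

Competition: Q = 58; Cournot: Q = 46.4

Inverting demand: P = 59 − 0.5Q.
Competitive firms price at marginal cost: P = 30, giving Q = 58.
Cournot with 4 identical firms: the symmetric best-response condition is 59 − 2.5q = 30. Each firm produces q = 11.6, total output Q = 46.4, price P = 35.8.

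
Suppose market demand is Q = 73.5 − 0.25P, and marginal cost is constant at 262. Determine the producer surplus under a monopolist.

Inverting demand: P = 294 − 4Q.
Monopoly sets MR = MC: 294 − 8Q = 262 ⇒ Q = 4, P = 294 − 4·4 = 278.
PS = (278 − 262)·4 = 64.

PS = 64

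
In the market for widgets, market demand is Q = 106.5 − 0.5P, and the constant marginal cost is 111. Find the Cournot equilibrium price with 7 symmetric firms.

P = 123.75

Inverting demand: P = 213 − 2Q.
Cournot with 7 identical firms: the symmetric best-response condition is 213 − 16q = 111. Each firm produces q = 6.375, total output Q = 44.625, price P = 123.75.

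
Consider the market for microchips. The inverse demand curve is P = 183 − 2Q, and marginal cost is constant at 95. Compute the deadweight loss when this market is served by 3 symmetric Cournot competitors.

Competitive firms price at marginal cost: P = 95, giving Q = 44.
With 3 symmetric Cournot firms, each firm's FOC gives 183 − 8q = 95, so q = 11, Q = 3·11 = 33, and P = 117.
DWL is the triangle between Q = 33 and Q = 44: ½·(44 − 33)·(117 − 95) = 121.

DWL = 121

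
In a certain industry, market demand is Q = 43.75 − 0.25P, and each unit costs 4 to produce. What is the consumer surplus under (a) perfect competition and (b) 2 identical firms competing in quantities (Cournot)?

Competition: CS = 3655.125; Cournot: CS = 1624.5

Inverting demand: P = 175 − 4Q.
Under competition P = MC = 4, so Q = (175 − 4)/4 = 42.75.
CS = ½·(175 − 4)·42.75 = 3655.125.
With 2 symmetric Cournot firms, each firm's FOC gives 175 − 12q = 4, so q = 14.25, Q = 2·14.25 = 28.5, and P = 61.
CS = ½·(175 − 61)·28.5 = 1624.5.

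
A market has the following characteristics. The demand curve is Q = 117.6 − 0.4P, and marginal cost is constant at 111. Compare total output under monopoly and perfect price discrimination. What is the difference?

Inverting demand: P = 294 − 2.5Q.
A monopolist chooses Q where MR = MC. MR = 294 − 5Q; setting this equal to 111 gives Q = 36.6 and P = 202.5.
With perfect price discrimination, output is the efficient level Q = 73.2 (where demand meets MC), but every buyer pays their willingness to pay: CS = 0 and PS = total surplus.
Change in total output: 73.2 − 36.6 = 36.6.

Q rises by 36.6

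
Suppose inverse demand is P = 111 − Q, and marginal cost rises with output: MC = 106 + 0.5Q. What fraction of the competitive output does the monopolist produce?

Q_m/Q_c = 0.6

A monopolist chooses Q where MR = MC. MR = 111 − 2Q; setting this equal to 106 + 0.5Q gives Q = 2 and P = 109.
Competitive equilibrium sets price equal to marginal cost: 111 − Q = 106 + 0.5Q, so Q = 10/3 and P = 323/3.
Ratio Q_m/Q_c = 2/(10/3) = 0.6.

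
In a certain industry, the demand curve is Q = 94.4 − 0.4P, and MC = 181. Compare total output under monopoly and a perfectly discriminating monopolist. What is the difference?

Total output rises by 11

Inverting demand: P = 236 − 2.5Q.
The monopolist equates marginal revenue to marginal cost: 236 − 5Q = 181, so Q = 11. From demand, P = 208.5.
Under first-degree price discrimination the firm charges each unit its demand price and produces up to where P = MC, i.e. Q = 22. Consumer surplus is zero; producer surplus equals total surplus.
Change in total output: 22 − 11 = 11.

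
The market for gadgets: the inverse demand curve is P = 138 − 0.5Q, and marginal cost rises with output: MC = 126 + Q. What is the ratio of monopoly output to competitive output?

Q_m/Q_c = 0.75

Monopoly sets MR = MC: 138 − Q = 126 + Q ⇒ Q = 6, P = 138 − 0.5·6 = 135.
Under competition P = MC: 138 − 0.5Q = 126 + Q ⇒ Q = 8, P = 134.
Ratio Q_m/Q_c = 6/8 = 0.75.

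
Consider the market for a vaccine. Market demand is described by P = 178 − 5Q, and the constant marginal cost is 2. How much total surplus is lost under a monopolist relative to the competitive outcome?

DWL = 774.4

Under competition P = MC = 2, so Q = (178 − 2)/5 = 35.2.
The monopolist equates marginal revenue to marginal cost: 178 − 10Q = 2, so Q = 17.6. From demand, P = 90.
DWL is the triangle between Q = 17.6 and Q = 35.2: ½·(35.2 − 17.6)·(90 − 2) = 774.4.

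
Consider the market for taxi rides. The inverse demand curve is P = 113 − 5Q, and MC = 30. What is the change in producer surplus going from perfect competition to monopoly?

PS rises by 344.45

Perfect competition: P = MC = 30, so 113 − 5Q = 30 and Q = 16.6.
PS = (30 − 30)·16.6 = 0.
A monopolist chooses Q where MR = MC. MR = 113 − 10Q; setting this equal to 30 gives Q = 8.3 and P = 71.5.
PS = (71.5 − 30)·8.3 = 344.45.
Change in producer surplus: 344.45 − 0 = 344.45.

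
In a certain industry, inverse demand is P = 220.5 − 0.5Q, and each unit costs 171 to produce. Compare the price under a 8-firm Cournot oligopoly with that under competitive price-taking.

Cournot: P = 176.5; Competition: P = 171

In a 8-firm Cournot equilibrium, symmetry and the first-order condition give q = (220.5 − 171)/(4.5) = 11. So Q = 88 and P = 176.5.
Perfect competition: P = MC = 171, so 220.5 − 0.5Q = 171 and Q = 99.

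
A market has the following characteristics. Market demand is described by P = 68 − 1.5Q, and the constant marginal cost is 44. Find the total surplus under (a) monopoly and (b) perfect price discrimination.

Monopoly: TS = 144; Perfect PD: TS = 192

The monopolist equates marginal revenue to marginal cost: 68 − 3Q = 44, so Q = 8. From demand, P = 56.
CS = ½·(68 − 56)·8 = 48; PS = (56 − 44)·8 = 96; TS = 144.
Under first-degree price discrimination the firm charges each unit its demand price and produces up to where P = MC, i.e. Q = 16. Consumer surplus is zero; producer surplus equals total surplus.
TS = 192 (equal to competitive TS).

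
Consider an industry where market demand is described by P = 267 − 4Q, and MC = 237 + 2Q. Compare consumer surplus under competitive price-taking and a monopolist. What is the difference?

Competitive equilibrium sets price equal to marginal cost: 267 − 4Q = 237 + 2Q, so Q = 5 and P = 247.
CS = ½·(267 − 247)·5 = 50.
The monopolist equates marginal revenue to marginal cost: 267 − 8Q = 237 + 2Q, so Q = 3. From demand, P = 255.
CS = ½·(267 − 255)·3 = 18.
Change in consumer surplus: 18 − 50 = −32.

Consumer surplus falls by 32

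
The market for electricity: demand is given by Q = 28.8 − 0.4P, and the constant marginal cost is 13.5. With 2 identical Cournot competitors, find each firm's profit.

π_i = 152.1

Inverting demand: P = 72 − 2.5Q.
In a 2-firm Cournot equilibrium, symmetry and the first-order condition give q = (72 − 13.5)/(7.5) = 7.8. So Q = 15.6 and P = 33.
Each firm's profit = (33 − 13.5)·7.8 = 152.1.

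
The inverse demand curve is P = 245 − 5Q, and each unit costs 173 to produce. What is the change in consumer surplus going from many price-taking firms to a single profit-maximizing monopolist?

Under competition P = MC = 173, so Q = (245 − 173)/5 = 14.4.
CS = ½·(245 − 173)·14.4 = 518.4.
Monopoly sets MR = MC: 245 − 10Q = 173 ⇒ Q = 7.2, P = 245 − 5·7.2 = 209.
CS = ½·(245 − 209)·7.2 = 129.6.
Change in consumer surplus: 129.6 − 518.4 = −388.8.

Consumer surplus falls by 388.8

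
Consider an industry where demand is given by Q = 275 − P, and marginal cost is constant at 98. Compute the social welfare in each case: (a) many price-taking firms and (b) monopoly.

Inverting demand: P = 275 − Q.
Under competition P = MC = 98, so Q = (275 − 98)/1 = 177.
CS = ½·(275 − 98)·177 = 15664.5; PS = (98 − 98)·177 = 0; TS = 15664.5.
A monopolist chooses Q where MR = MC. MR = 275 − 2Q; setting this equal to 98 gives Q = 88.5 and P = 186.5.
CS = ½·(275 − 186.5)·88.5 = 3916.125; PS = (186.5 − 98)·88.5 = 7832.25; TS = 11748.375.

Competition: TS = 15664.5; Monopoly: TS = 11748.375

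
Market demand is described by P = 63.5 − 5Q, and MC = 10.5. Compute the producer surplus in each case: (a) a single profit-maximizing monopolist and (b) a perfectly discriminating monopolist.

Monopoly: PS = 140.45; Perfect PD: PS = 280.9

A monopolist chooses Q where MR = MC. MR = 63.5 − 10Q; setting this equal to 10.5 gives Q = 5.3 and P = 37.
PS = (37 − 10.5)·5.3 = 140.45.
Under first-degree price discrimination the firm charges each unit its demand price and produces up to where P = MC, i.e. Q = 10.6. Consumer surplus is zero; producer surplus equals total surplus.
PS = ½·(63.5 − 10.5)·10.6 = 280.9.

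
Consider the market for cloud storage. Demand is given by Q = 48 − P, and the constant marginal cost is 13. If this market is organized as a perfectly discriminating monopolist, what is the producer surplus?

PS = 612.5

Inverting demand: P = 48 − Q.
With perfect price discrimination, output is the efficient level Q = 35 (where demand meets MC), but every buyer pays their willingness to pay: CS = 0 and PS = total surplus.
PS = ½·(48 − 13)·35 = 612.5.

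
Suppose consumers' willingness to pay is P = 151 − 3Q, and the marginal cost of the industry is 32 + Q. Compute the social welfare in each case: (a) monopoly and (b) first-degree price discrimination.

The monopolist equates marginal revenue to marginal cost: 151 − 6Q = 32 + Q, so Q = 17. From demand, P = 100.
CS = ½·(151 − 100)·17 = 433.5; PS = (100·17 − 32·17 − ½·1·17²) = 1011.5; TS = 1445.
A perfectly discriminating monopolist sells every unit with P(Q) ≥ MC(Q), so output equals the competitive quantity Q = 29.75. Each buyer pays their reservation price, so CS = 0 and the firm captures all surplus.
TS = 1770.125 (equal to competitive TS).

Monopoly: TS = 1445; Perfect PD: TS = 1770.125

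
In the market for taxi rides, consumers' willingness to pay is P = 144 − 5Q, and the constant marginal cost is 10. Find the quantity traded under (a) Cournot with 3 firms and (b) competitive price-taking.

Cournot: Q = 20.1; Competition: Q = 26.8

Cournot with 3 identical firms: the symmetric best-response condition is 144 − 20q = 10. Each firm produces q = 6.7, total output Q = 20.1, price P = 43.5.
Competitive firms price at marginal cost: P = 10, giving Q = 26.8.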